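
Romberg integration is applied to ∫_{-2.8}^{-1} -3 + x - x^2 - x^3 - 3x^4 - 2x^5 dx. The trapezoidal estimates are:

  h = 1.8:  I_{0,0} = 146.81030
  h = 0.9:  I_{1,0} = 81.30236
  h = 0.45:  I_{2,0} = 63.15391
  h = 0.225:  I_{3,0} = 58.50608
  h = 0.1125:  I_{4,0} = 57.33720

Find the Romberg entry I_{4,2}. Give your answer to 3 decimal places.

Richardson extrapolation on the trapezoidal column (denominator 4−1=3):
I_{3,1} = (4·58.50608 − 63.15391) / 3 = 56.95680
I_{4,1} = 57.33720 + (57.33720 − 58.50608)/3 = 56.94757
I_{4,2} = 56.94757 + (56.94757 − 56.95680)/15 = 56.94695
(Column j=1 coincides with Simpson's rule on the same nodes.)

56.947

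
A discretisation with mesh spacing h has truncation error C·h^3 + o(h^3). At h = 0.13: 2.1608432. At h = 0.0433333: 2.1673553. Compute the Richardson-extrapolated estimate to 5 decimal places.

The leading error scales as h^3; refining by a factor of 3 reduces it by 3^3 = 27.
Extrapolated value = (27·A(h/3) − A(h)) / (27 − 1)
= (27·2.1673553 − 2.1608432) / 26
= 56.3577499 / 26 = 2.1676058

2.16761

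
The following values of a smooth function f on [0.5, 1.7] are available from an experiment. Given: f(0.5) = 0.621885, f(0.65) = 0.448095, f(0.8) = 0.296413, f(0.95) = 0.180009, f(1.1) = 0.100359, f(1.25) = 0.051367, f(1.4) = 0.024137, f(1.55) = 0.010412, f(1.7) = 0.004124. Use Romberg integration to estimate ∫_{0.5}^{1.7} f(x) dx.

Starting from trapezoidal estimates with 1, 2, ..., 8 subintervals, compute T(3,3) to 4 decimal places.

T(0,0) (trapezoid, 1 panel, h=1.2000): 0.375605
T(1,0) (trapezoid, 2 panels, h=0.6000): 0.248018
T(2,0) (trapezoid, 4 panels, h=0.3000): 0.220174
T(3,0) (trapezoid, 8 panels, h=0.1500): 0.213569
T(1,1) = 0.248018 + (0.248018 − 0.375605)/3 = 0.205489
T(2,1) = 0.220174 + (0.220174 − 0.248018)/3 = 0.210893
T(3,1) = 0.213569 + (0.213569 − 0.220174)/3 = 0.211367
T(2,2) = 0.210893 + (0.210893 − 0.205489)/15 = 0.211253
T(3,2) = 0.211367 + (0.211367 − 0.210893)/15 = 0.211399
T(3,3) = 0.211399 + (0.211399 − 0.211253)/63 = 0.211401

0.2114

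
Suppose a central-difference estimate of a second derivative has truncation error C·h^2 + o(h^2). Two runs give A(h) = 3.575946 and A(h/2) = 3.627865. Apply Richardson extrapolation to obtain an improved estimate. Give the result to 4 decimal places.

3.6452

Extrapolated value = (4·A(h/2) − A(h)) / (4 − 1)
= (4·3.627865 − 3.575946) / 3
= 10.935514 / 3 = 3.645171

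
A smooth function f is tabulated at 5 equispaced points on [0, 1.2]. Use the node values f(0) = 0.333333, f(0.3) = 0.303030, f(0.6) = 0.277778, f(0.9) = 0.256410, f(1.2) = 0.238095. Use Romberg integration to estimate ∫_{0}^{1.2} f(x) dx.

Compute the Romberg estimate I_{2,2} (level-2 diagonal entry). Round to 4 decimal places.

I_{0,0} (trapezoid, 1 panel, h=1.2000): 0.342857
I_{1,0} (trapezoid, 2 panels, h=0.6000): 0.338095
I_{2,0} (trapezoid, 4 panels, h=0.3000): 0.336880
I_{1,1} = 0.338095 + (0.338095 − 0.342857)/3 = 0.336508
I_{2,1} = 0.336880 + (0.336880 − 0.338095)/3 = 0.336475
I_{2,2} = 0.336475 + (0.336475 − 0.336508)/15 = 0.336473

0.3365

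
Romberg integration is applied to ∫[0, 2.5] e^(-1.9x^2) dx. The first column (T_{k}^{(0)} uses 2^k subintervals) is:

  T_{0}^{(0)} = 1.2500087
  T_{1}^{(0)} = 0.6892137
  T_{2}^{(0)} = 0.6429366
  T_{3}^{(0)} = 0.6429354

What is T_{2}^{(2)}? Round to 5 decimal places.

0.63586

Richardson extrapolation on the trapezoidal column (denominator 4−1=3):
T_{1}^{(1)} = (4·0.6892137 − 1.2500087) / 3 = 0.5022820
T_{2}^{(1)} = (4·0.6429366 − 0.6892137) / 3 = 0.6275109
T_{2}^{(2)} = (16·0.6275109 − 0.5022820) / 15 = 0.6358595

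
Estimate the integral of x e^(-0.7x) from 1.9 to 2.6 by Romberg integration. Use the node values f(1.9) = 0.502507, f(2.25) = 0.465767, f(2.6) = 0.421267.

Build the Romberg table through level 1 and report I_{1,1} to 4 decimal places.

0.3251

I_{0,0} (trapezoid, 1 panel, h=0.7000): 0.323321
I_{1,0} (trapezoid, 2 panels, h=0.3500): 0.324679
I_{1,1} = 0.324679 + (0.324679 − 0.323321)/3 = 0.325132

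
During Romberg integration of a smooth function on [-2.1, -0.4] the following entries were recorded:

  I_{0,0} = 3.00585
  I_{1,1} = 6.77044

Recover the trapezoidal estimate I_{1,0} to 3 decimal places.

5.829

From I_{1,1} = (4·I_{1,0} − I_{0,0})/3, solve for I_{1,0}:
4·I_{1,0} = 3·6.77044 + 3.00585 = 23.31717
I_{1,0} = 5.82929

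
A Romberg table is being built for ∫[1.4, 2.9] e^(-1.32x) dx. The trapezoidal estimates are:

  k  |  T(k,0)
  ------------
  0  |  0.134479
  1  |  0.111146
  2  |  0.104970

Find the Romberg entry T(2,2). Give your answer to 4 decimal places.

0.1029

Richardson extrapolation on the trapezoidal column (denominator 4−1=3):
T(1,1) = 0.111146 + (0.111146 − 0.134479)/3 = 0.103368
T(2,1) = (4·0.104970 − 0.111146) / 3 = 0.102911
T(2,2) = (16·0.102911 − 0.103368) / 15 = 0.102881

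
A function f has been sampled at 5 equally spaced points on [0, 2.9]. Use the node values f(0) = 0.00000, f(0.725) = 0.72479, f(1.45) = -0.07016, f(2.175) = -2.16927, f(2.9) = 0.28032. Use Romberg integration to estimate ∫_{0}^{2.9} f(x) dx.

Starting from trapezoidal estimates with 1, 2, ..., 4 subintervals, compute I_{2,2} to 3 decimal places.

-1.453

I_{0,0} (trapezoid, 1 panel, h=2.9000): 0.40646
I_{1,0} (trapezoid, 2 panels, h=1.4500): 0.10150
I_{2,0} (trapezoid, 4 panels, h=0.7250): -0.99650
I_{1,1} = 0.10150 + (0.10150 − 0.40646)/3 = -0.00015
I_{2,1} = -0.99650 + (-0.99650 − 0.10150)/3 = -1.36250
I_{2,2} = -1.36250 + (-1.36250 − (-0.00015))/15 = -1.45332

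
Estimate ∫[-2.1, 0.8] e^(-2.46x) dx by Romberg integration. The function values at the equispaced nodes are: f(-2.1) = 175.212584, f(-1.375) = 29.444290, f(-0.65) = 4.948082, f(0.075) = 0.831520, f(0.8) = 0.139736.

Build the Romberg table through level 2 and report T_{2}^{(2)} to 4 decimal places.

T_{0}^{(0)} (trapezoid, 1 panel, h=2.9000): 254.260864
T_{1}^{(0)} (trapezoid, 2 panels, h=1.4500): 134.305151
T_{2}^{(0)} (trapezoid, 4 panels, h=0.7250): 89.102538
T_{1}^{(1)} = 134.305151 + (134.305151 − 254.260864)/3 = 94.319913
T_{2}^{(1)} = 89.102538 + (89.102538 − 134.305151)/3 = 74.035000
T_{2}^{(2)} = 74.035000 + (74.035000 − 94.319913)/15 = 72.682672

72.6827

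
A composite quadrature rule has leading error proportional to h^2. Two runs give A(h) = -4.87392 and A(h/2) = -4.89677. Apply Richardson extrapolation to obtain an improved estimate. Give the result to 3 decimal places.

The leading error scales as h^2; refining by a factor of 2 reduces it by 2^2 = 4.
Extrapolated value = (4·A(h/2) − A(h)) / (4 − 1)
= (4·(-4.89677) − (-4.87392)) / 3
= -14.71316 / 3 = -4.90439

-4.904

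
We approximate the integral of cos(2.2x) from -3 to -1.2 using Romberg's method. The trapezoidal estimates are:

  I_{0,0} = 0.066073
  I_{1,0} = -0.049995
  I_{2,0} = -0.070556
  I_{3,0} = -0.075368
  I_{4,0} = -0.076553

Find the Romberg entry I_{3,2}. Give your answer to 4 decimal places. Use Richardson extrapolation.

Richardson extrapolation on the trapezoidal column (denominator 4−1=3):
I_{2,1} = -0.070556 + (-0.070556 − (-0.049995))/3 = -0.077410
I_{3,1} = (4·(-0.075368) − (-0.070556)) / 3 = -0.076972
I_{3,2} = (16·(-0.076972) − (-0.077410)) / 15 = -0.076943

-0.0769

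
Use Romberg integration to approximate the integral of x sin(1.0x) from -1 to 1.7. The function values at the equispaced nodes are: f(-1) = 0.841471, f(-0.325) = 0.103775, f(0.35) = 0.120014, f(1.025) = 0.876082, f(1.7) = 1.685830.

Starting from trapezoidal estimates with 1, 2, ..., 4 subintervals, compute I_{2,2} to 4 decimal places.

I_{0,0} (trapezoid, 1 panel, h=2.7000): 3.411856
I_{1,0} (trapezoid, 2 panels, h=1.3500): 1.867947
I_{2,0} (trapezoid, 4 panels, h=0.6750): 1.595377
I_{1,1} = 1.867947 + (1.867947 − 3.411856)/3 = 1.353311
I_{2,1} = 1.595377 + (1.595377 − 1.867947)/3 = 1.504520
I_{2,2} = 1.504520 + (1.504520 − 1.353311)/15 = 1.514601

1.5146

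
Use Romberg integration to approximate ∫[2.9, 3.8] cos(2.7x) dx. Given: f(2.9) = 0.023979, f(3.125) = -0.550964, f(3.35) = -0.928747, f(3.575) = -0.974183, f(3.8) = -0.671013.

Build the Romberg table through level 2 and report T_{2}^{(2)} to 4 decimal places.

-0.6448

T_{0}^{(0)} (trapezoid, 1 panel, h=0.9000): -0.291165
T_{1}^{(0)} (trapezoid, 2 panels, h=0.4500): -0.563519
T_{2}^{(0)} (trapezoid, 4 panels, h=0.2250): -0.624917
T_{1}^{(1)} = -0.563519 + (-0.563519 − (-0.291165))/3 = -0.654304
T_{2}^{(1)} = -0.624917 + (-0.624917 − (-0.563519))/3 = -0.645383
T_{2}^{(2)} = -0.645383 + (-0.645383 − (-0.654304))/15 = -0.644788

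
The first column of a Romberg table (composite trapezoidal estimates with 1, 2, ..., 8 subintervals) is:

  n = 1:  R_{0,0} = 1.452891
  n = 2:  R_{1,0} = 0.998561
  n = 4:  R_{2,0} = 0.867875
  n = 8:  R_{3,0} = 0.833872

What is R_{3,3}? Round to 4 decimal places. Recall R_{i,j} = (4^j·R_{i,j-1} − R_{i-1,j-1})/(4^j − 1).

0.8224

Richardson extrapolation on the trapezoidal column (denominator 4−1=3):
R_{1,1} = (4·0.998561 − 1.452891) / 3 = 0.847118
R_{2,1} = 0.867875 + (0.867875 − 0.998561)/3 = 0.824313
R_{3,1} = (4·0.833872 − 0.867875) / 3 = 0.822538
R_{2,2} = 0.824313 + (0.824313 − 0.847118)/15 = 0.822793
R_{3,2} = 0.822538 + (0.822538 − 0.824313)/15 = 0.822420
R_{3,3} = (64·0.822420 − 0.822793) / 63 = 0.822414
(Column j=1 coincides with Simpson's rule on the same nodes.)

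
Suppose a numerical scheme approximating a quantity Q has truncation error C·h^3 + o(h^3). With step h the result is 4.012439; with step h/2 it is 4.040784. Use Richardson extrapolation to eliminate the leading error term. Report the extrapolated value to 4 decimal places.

Extrapolated value = (8·A(h/2) − A(h)) / (8 − 1)
= (8·4.040784 − 4.012439) / 7
= 28.313833 / 7 = 4.044833

4.0448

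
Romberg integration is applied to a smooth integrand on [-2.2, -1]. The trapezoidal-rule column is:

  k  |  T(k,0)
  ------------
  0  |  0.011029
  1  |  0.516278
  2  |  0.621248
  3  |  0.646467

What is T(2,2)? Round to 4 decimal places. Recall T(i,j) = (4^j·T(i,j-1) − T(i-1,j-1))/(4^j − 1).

0.6543

T(1,1) = (4·0.516278 − 0.011029) / 3 = 0.684694
T(2,1) = 0.621248 + (0.621248 − 0.516278)/3 = 0.656238
T(2,2) = (16·0.656238 − 0.684694) / 15 = 0.654341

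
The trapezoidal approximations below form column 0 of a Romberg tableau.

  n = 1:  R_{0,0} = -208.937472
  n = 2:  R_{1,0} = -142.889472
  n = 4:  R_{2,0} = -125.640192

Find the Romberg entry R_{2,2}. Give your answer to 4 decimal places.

Richardson extrapolation on the trapezoidal column (denominator 4−1=3):
R_{1,1} = (4·(-142.889472) − (-208.937472)) / 3 = -120.873472
R_{2,1} = -125.640192 + (-125.640192 − (-142.889472))/3 = -119.890432
R_{2,2} = -119.890432 + (-119.890432 − (-120.873472))/15 = -119.824896

-119.8249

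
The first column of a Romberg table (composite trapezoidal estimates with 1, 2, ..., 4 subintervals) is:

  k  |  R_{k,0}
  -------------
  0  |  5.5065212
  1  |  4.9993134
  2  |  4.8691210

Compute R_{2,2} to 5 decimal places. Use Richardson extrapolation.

4.82542

R_{1,1} = 4.9993134 + (4.9993134 − 5.5065212)/3 = 4.8302441
R_{2,1} = (4·4.8691210 − 4.9993134) / 3 = 4.8257235
R_{2,2} = 4.8257235 + (4.8257235 − 4.8302441)/15 = 4.8254221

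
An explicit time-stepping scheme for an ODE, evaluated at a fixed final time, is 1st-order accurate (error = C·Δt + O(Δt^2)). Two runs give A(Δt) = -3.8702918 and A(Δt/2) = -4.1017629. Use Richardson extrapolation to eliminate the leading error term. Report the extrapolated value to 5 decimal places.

The leading error scales as Δt; refining by a factor of 2 reduces it by 2^1 = 2.
Extrapolated value = (2·A(Δt/2) − A(Δt)) / (2 − 1)
= (2·(-4.1017629) − (-3.8702918)) / 1
= -4.3332340 / 1 = -4.3332340

-4.33323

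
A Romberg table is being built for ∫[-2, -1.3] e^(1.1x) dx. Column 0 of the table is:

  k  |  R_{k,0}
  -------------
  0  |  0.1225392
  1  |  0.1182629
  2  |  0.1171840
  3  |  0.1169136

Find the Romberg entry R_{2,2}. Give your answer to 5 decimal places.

Richardson extrapolation on the trapezoidal column (denominator 4−1=3):
R_{1,1} = (4·0.1182629 − 0.1225392) / 3 = 0.1168375
R_{2,1} = (4·0.1171840 − 0.1182629) / 3 = 0.1168244
R_{2,2} = (16·0.1168244 − 0.1168375) / 15 = 0.1168235

0.11682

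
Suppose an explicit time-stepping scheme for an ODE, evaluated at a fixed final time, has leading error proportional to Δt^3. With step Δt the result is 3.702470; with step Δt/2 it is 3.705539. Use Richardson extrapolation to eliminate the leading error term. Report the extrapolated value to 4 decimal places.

3.7060

The leading error scales as Δt^3; refining by a factor of 2 reduces it by 2^3 = 8.
Extrapolated value = (8·A(Δt/2) − A(Δt)) / (8 − 1)
= (8·3.705539 − 3.702470) / 7
= 25.941842 / 7 = 3.705977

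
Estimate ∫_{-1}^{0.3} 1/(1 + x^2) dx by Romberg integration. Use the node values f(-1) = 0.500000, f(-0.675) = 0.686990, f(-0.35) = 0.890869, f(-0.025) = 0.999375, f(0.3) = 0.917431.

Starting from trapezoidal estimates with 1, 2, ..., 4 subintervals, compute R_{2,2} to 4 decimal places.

1.0772

R_{0,0} (trapezoid, 1 panel, h=1.3000): 0.921330
R_{1,0} (trapezoid, 2 panels, h=0.6500): 1.039730
R_{2,0} (trapezoid, 4 panels, h=0.3250): 1.067934
R_{1,1} = 1.039730 + (1.039730 − 0.921330)/3 = 1.079197
R_{2,1} = 1.067934 + (1.067934 − 1.039730)/3 = 1.077335
R_{2,2} = 1.077335 + (1.077335 − 1.079197)/15 = 1.077211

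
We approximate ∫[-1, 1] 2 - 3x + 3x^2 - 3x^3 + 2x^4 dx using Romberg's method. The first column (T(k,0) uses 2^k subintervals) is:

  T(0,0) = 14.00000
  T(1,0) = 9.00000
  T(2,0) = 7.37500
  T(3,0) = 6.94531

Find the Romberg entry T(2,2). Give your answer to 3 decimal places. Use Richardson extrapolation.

Richardson extrapolation on the trapezoidal column (denominator 4−1=3):
T(1,1) = (4·9.00000 − 14.00000) / 3 = 7.33333
T(2,1) = (4·7.37500 − 9.00000) / 3 = 6.83333
T(2,2) = 6.83333 + (6.83333 − 7.33333)/15 = 6.80000

6.800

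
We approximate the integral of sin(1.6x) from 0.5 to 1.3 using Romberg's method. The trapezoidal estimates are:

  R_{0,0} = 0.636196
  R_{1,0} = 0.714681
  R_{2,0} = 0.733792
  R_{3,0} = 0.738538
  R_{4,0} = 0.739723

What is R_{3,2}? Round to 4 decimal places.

Richardson extrapolation on the trapezoidal column (denominator 4−1=3):
R_{2,1} = 0.733792 + (0.733792 − 0.714681)/3 = 0.740162
R_{3,1} = (4·0.738538 − 0.733792) / 3 = 0.740120
R_{3,2} = (16·0.740120 − 0.740162) / 15 = 0.740117

0.7401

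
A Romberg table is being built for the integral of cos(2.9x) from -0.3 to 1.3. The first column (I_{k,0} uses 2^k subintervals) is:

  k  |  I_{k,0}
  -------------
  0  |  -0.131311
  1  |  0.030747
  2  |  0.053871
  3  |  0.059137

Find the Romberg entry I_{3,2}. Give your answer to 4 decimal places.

0.0608

I_{2,1} = (4·0.053871 − 0.030747) / 3 = 0.061579
I_{3,1} = 0.059137 + (0.059137 − 0.053871)/3 = 0.060892
I_{3,2} = (16·0.060892 − 0.061579) / 15 = 0.060846
(Column j=1 coincides with Simpson's rule on the same nodes.)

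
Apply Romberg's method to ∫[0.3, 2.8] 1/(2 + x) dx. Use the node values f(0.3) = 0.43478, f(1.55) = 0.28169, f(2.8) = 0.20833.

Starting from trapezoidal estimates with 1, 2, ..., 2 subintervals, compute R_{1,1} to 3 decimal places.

R_{0,0} (trapezoid, 1 panel, h=2.5000): 0.80389
R_{1,0} (trapezoid, 2 panels, h=1.2500): 0.75406
R_{1,1} = 0.75406 + (0.75406 − 0.80389)/3 = 0.73745

0.737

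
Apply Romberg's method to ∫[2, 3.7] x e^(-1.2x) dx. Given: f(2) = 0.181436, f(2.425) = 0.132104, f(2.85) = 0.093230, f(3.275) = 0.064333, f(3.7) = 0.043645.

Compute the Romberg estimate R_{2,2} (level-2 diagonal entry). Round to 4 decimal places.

0.1696

R_{0,0} (trapezoid, 1 panel, h=1.7000): 0.191319
R_{1,0} (trapezoid, 2 panels, h=0.8500): 0.174905
R_{2,0} (trapezoid, 4 panels, h=0.4250): 0.170938
R_{1,1} = 0.174905 + (0.174905 − 0.191319)/3 = 0.169434
R_{2,1} = 0.170938 + (0.170938 − 0.174905)/3 = 0.169616
R_{2,2} = 0.169616 + (0.169616 − 0.169434)/15 = 0.169628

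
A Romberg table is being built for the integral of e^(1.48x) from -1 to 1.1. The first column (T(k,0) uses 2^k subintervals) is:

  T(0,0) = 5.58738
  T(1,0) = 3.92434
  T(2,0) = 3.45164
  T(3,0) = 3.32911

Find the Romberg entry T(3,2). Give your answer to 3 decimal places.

T(2,1) = 3.45164 + (3.45164 − 3.92434)/3 = 3.29407
T(3,1) = 3.32911 + (3.32911 − 3.45164)/3 = 3.28827
T(3,2) = 3.28827 + (3.28827 − 3.29407)/15 = 3.28788

3.288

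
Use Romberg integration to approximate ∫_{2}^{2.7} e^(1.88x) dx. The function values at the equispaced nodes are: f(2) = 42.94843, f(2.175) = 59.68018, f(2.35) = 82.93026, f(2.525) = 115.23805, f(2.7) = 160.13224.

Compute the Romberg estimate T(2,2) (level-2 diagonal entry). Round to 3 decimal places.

T(0,0) (trapezoid, 1 panel, h=0.7000): 71.07823
T(1,0) (trapezoid, 2 panels, h=0.3500): 64.56471
T(2,0) (trapezoid, 4 panels, h=0.1750): 62.89304
T(1,1) = 64.56471 + (64.56471 − 71.07823)/3 = 62.39354
T(2,1) = 62.89304 + (62.89304 − 64.56471)/3 = 62.33582
T(2,2) = 62.33582 + (62.33582 − 62.39354)/15 = 62.33197

62.332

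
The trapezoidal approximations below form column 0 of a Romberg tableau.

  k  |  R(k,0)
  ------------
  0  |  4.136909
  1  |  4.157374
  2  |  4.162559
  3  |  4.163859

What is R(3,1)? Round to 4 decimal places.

R(3,1) = 4.163859 + (4.163859 − 4.162559)/3 = 4.164292
(Column j=1 coincides with Simpson's rule on the same nodes.)

4.1643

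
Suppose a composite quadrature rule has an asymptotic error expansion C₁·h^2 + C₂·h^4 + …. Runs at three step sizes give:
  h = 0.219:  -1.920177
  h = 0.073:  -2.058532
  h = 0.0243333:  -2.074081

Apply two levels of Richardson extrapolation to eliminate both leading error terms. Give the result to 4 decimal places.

First eliminate the h^2 term (factor 3^2 = 9):
  B₁ = (9·(-2.058532) − (-1.920177))/8 = -2.075826
  B₂ = (9·(-2.074081) − (-2.058532))/8 = -2.076025
Then eliminate the h^4 term (factor 3^4 = 81):
  (81·(-2.076025) − (-2.075826))/80 = -2.076027

-2.0760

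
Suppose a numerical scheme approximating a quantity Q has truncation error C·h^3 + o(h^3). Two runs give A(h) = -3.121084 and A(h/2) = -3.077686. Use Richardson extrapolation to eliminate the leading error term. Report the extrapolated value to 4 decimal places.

Extrapolated value = (8·A(h/2) − A(h)) / (8 − 1)
= (8·(-3.077686) − (-3.121084)) / 7
= -21.500404 / 7 = -3.071486

-3.0715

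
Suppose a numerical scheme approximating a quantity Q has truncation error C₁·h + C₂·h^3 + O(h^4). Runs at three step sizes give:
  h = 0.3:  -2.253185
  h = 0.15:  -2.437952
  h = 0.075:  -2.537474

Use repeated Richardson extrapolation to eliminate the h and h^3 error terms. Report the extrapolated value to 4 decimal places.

First eliminate the h term (factor 2^1 = 2):
  B₁ = (2·(-2.437952) − (-2.253185))/1 = -2.622719
  B₂ = (2·(-2.537474) − (-2.437952))/1 = -2.636996
Then eliminate the h^3 term (factor 2^3 = 8):
  (8·(-2.636996) − (-2.622719))/7 = -2.639036

-2.6390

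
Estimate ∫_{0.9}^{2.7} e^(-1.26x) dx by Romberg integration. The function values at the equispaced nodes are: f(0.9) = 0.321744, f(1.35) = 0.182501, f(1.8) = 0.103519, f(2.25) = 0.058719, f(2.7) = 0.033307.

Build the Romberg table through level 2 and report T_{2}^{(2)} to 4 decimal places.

T_{0}^{(0)} (trapezoid, 1 panel, h=1.8000): 0.319546
T_{1}^{(0)} (trapezoid, 2 panels, h=0.9000): 0.252940
T_{2}^{(0)} (trapezoid, 4 panels, h=0.4500): 0.235019
T_{1}^{(1)} = 0.252940 + (0.252940 − 0.319546)/3 = 0.230738
T_{2}^{(1)} = 0.235019 + (0.235019 − 0.252940)/3 = 0.229045
T_{2}^{(2)} = 0.229045 + (0.229045 − 0.230738)/15 = 0.228932

0.2289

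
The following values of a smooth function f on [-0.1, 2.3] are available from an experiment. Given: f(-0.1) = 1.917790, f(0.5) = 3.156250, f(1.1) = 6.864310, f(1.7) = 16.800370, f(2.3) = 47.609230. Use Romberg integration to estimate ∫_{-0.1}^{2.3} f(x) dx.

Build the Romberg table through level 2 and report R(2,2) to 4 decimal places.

28.4713

R(0,0) (trapezoid, 1 panel, h=2.4000): 59.432424
R(1,0) (trapezoid, 2 panels, h=1.2000): 37.953384
R(2,0) (trapezoid, 4 panels, h=0.6000): 30.950664
R(1,1) = 37.953384 + (37.953384 − 59.432424)/3 = 30.793704
R(2,1) = 30.950664 + (30.950664 − 37.953384)/3 = 28.616424
R(2,2) = 28.616424 + (28.616424 − 30.793704)/15 = 28.471272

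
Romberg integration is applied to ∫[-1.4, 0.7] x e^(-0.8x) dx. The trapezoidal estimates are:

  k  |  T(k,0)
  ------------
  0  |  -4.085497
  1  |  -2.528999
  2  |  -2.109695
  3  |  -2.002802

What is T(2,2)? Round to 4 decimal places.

-1.9672

Richardson extrapolation on the trapezoidal column (denominator 4−1=3):
T(1,1) = -2.528999 + (-2.528999 − (-4.085497))/3 = -2.010166
T(2,1) = -2.109695 + (-2.109695 − (-2.528999))/3 = -1.969927
T(2,2) = -1.969927 + (-1.969927 − (-2.010166))/15 = -1.967244
(Column j=1 coincides with Simpson's rule on the same nodes.)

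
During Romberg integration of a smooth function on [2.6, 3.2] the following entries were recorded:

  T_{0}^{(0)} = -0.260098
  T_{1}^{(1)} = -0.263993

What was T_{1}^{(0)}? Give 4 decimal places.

-0.2630

From T_{1}^{(1)} = (4·T_{1}^{(0)} − T_{0}^{(0)})/3, solve for T_{1}^{(0)}:
4·T_{1}^{(0)} = 3·(-0.263993) + (-0.260098) = -1.052077
T_{1}^{(0)} = -0.263019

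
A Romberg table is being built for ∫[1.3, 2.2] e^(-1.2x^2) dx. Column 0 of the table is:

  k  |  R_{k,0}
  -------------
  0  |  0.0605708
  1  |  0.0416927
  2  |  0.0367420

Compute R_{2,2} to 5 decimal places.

Richardson extrapolation on the trapezoidal column (denominator 4−1=3):
R_{1,1} = (4·0.0416927 − 0.0605708) / 3 = 0.0354000
R_{2,1} = 0.0367420 + (0.0367420 − 0.0416927)/3 = 0.0350918
R_{2,2} = (16·0.0350918 − 0.0354000) / 15 = 0.0350713

0.03507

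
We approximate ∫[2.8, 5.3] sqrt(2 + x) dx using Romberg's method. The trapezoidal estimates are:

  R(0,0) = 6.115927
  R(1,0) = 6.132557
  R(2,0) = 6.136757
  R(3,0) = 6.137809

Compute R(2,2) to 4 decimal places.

6.1382

R(1,1) = 6.132557 + (6.132557 − 6.115927)/3 = 6.138100
R(2,1) = (4·6.136757 − 6.132557) / 3 = 6.138157
R(2,2) = (16·6.138157 − 6.138100) / 15 = 6.138161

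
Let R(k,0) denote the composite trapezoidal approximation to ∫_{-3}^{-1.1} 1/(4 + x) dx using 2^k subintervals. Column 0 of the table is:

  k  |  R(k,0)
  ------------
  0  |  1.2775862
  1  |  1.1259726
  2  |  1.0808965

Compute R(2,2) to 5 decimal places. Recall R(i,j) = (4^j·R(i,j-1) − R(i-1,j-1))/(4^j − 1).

Richardson extrapolation on the trapezoidal column (denominator 4−1=3):
R(1,1) = 1.1259726 + (1.1259726 − 1.2775862)/3 = 1.0754347
R(2,1) = (4·1.0808965 − 1.1259726) / 3 = 1.0658711
R(2,2) = 1.0658711 + (1.0658711 − 1.0754347)/15 = 1.0652335

1.06523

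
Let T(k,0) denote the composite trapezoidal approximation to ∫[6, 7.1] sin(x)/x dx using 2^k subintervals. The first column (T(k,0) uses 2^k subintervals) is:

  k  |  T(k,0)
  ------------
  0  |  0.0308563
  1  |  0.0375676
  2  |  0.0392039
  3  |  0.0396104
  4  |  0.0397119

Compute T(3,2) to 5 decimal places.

0.03975

Richardson extrapolation on the trapezoidal column (denominator 4−1=3):
T(2,1) = 0.0392039 + (0.0392039 − 0.0375676)/3 = 0.0397493
T(3,1) = (4·0.0396104 − 0.0392039) / 3 = 0.0397459
T(3,2) = (16·0.0397459 − 0.0397493) / 15 = 0.0397457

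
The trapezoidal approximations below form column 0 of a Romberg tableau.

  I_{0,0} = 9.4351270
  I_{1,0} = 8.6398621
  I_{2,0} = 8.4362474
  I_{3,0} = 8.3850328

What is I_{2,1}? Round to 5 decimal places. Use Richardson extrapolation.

I_{2,1} = (4·8.4362474 − 8.6398621) / 3 = 8.3683758
(Column j=1 coincides with Simpson's rule on the same nodes.)

8.36838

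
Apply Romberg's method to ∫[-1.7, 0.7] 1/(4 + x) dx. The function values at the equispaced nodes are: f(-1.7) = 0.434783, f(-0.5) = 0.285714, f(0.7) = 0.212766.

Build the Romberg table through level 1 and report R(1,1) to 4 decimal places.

R(0,0) (trapezoid, 1 panel, h=2.4000): 0.777059
R(1,0) (trapezoid, 2 panels, h=1.2000): 0.731386
R(1,1) = 0.731386 + (0.731386 − 0.777059)/3 = 0.716162

0.7162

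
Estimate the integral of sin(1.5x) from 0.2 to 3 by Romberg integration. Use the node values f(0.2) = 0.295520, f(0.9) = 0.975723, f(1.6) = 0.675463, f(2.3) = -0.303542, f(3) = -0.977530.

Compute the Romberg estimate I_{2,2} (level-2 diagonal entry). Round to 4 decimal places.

0.7728

I_{0,0} (trapezoid, 1 panel, h=2.8000): -0.954814
I_{1,0} (trapezoid, 2 panels, h=1.4000): 0.468241
I_{2,0} (trapezoid, 4 panels, h=0.7000): 0.704647
I_{1,1} = 0.468241 + (0.468241 − (-0.954814))/3 = 0.942593
I_{2,1} = 0.704647 + (0.704647 − 0.468241)/3 = 0.783449
I_{2,2} = 0.783449 + (0.783449 − 0.942593)/15 = 0.772839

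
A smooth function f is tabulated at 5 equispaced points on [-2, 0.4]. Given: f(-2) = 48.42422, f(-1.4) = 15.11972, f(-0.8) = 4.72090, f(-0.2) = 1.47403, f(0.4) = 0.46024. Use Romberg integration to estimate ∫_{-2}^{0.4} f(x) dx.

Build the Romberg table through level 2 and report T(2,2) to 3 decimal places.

24.796

T(0,0) (trapezoid, 1 panel, h=2.4000): 58.66135
T(1,0) (trapezoid, 2 panels, h=1.2000): 34.99576
T(2,0) (trapezoid, 4 panels, h=0.6000): 27.45413
T(1,1) = 34.99576 + (34.99576 − 58.66135)/3 = 27.10723
T(2,1) = 27.45413 + (27.45413 − 34.99576)/3 = 24.94025
T(2,2) = 24.94025 + (24.94025 − 27.10723)/15 = 24.79578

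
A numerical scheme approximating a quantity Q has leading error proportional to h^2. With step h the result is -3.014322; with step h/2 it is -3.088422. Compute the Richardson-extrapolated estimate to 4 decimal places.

Extrapolated value = (4·A(h/2) − A(h)) / (4 − 1)
= (4·(-3.088422) − (-3.014322)) / 3
= -9.339366 / 3 = -3.113122

-3.1131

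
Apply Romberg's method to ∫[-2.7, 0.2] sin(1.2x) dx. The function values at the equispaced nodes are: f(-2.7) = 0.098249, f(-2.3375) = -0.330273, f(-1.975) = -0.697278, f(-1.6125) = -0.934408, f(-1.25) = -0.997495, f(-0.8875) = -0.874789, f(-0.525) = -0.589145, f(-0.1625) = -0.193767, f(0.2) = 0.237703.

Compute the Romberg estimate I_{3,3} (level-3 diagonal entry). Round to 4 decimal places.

-1.6388

I_{0,0} (trapezoid, 1 panel, h=2.9000): 0.487130
I_{1,0} (trapezoid, 2 panels, h=1.4500): -1.202803
I_{2,0} (trapezoid, 4 panels, h=0.7250): -1.534058
I_{3,0} (trapezoid, 8 panels, h=0.3625): -1.612827
I_{1,1} = -1.202803 + (-1.202803 − 0.487130)/3 = -1.766114
I_{2,1} = -1.534058 + (-1.534058 − (-1.202803))/3 = -1.644476
I_{3,1} = -1.612827 + (-1.612827 − (-1.534058))/3 = -1.639083
I_{2,2} = -1.644476 + (-1.644476 − (-1.766114))/15 = -1.636367
I_{3,2} = -1.639083 + (-1.639083 − (-1.644476))/15 = -1.638723
I_{3,3} = -1.638723 + (-1.638723 − (-1.636367))/63 = -1.638760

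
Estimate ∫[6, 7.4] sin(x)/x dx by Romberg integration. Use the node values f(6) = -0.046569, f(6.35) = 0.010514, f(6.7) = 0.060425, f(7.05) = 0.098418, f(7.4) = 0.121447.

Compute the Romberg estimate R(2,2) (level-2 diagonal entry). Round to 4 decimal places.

R(0,0) (trapezoid, 1 panel, h=1.4000): 0.052415
R(1,0) (trapezoid, 2 panels, h=0.7000): 0.068505
R(2,0) (trapezoid, 4 panels, h=0.3500): 0.072379
R(1,1) = 0.068505 + (0.068505 − 0.052415)/3 = 0.073868
R(2,1) = 0.072379 + (0.072379 − 0.068505)/3 = 0.073670
R(2,2) = 0.073670 + (0.073670 − 0.073868)/15 = 0.073657

0.0737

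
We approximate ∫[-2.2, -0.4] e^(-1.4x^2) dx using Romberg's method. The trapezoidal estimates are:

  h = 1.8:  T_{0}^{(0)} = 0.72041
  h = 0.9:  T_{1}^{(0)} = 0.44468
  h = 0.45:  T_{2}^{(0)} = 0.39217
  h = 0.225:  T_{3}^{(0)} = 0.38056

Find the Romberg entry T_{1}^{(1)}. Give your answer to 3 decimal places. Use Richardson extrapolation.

Richardson extrapolation on the trapezoidal column (denominator 4−1=3):
T_{1}^{(1)} = 0.44468 + (0.44468 − 0.72041)/3 = 0.35277

0.353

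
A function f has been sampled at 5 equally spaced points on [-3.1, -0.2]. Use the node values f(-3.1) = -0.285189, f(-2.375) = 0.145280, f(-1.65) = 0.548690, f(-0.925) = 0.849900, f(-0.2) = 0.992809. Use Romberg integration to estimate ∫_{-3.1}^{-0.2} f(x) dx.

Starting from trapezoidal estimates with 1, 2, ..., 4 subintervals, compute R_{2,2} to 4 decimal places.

1.3979

R_{0,0} (trapezoid, 1 panel, h=2.9000): 1.026049
R_{1,0} (trapezoid, 2 panels, h=1.4500): 1.308625
R_{2,0} (trapezoid, 4 panels, h=0.7250): 1.375818
R_{1,1} = 1.308625 + (1.308625 − 1.026049)/3 = 1.402817
R_{2,1} = 1.375818 + (1.375818 − 1.308625)/3 = 1.398216
R_{2,2} = 1.398216 + (1.398216 − 1.402817)/15 = 1.397909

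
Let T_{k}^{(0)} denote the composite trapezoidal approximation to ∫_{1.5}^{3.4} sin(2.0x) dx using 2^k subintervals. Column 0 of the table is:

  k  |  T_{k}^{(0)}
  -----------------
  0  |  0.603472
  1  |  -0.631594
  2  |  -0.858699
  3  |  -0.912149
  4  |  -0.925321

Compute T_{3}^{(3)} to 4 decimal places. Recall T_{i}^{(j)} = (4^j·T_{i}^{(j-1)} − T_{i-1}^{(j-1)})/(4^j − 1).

Richardson extrapolation on the trapezoidal column (denominator 4−1=3):
T_{1}^{(1)} = (4·(-0.631594) − 0.603472) / 3 = -1.043283
T_{2}^{(1)} = (4·(-0.858699) − (-0.631594)) / 3 = -0.934401
T_{3}^{(1)} = (4·(-0.912149) − (-0.858699)) / 3 = -0.929966
T_{2}^{(2)} = (16·(-0.934401) − (-1.043283)) / 15 = -0.927142
T_{3}^{(2)} = -0.929966 + (-0.929966 − (-0.934401))/15 = -0.929670
T_{3}^{(3)} = (64·(-0.929670) − (-0.927142)) / 63 = -0.929710

-0.9297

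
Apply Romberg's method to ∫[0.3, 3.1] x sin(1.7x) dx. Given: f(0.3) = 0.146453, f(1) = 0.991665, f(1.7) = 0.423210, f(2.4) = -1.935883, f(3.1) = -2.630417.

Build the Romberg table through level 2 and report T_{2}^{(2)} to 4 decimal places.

-1.3230

T_{0}^{(0)} (trapezoid, 1 panel, h=2.8000): -3.477550
T_{1}^{(0)} (trapezoid, 2 panels, h=1.4000): -1.146281
T_{2}^{(0)} (trapezoid, 4 panels, h=0.7000): -1.234093
T_{1}^{(1)} = -1.146281 + (-1.146281 − (-3.477550))/3 = -0.369191
T_{2}^{(1)} = -1.234093 + (-1.234093 − (-1.146281))/3 = -1.263364
T_{2}^{(2)} = -1.263364 + (-1.263364 − (-0.369191))/15 = -1.322976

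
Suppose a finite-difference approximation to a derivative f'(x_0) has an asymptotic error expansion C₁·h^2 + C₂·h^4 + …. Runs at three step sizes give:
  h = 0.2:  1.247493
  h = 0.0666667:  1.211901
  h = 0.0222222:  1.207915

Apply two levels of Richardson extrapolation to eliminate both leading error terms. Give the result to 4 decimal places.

1.2074

First eliminate the h^2 term (factor 3^2 = 9):
  B₁ = (9·1.211901 − 1.247493)/8 = 1.207452
  B₂ = (9·1.207915 − 1.211901)/8 = 1.207417
Then eliminate the h^4 term (factor 3^4 = 81):
  (81·1.207417 − 1.207452)/80 = 1.207417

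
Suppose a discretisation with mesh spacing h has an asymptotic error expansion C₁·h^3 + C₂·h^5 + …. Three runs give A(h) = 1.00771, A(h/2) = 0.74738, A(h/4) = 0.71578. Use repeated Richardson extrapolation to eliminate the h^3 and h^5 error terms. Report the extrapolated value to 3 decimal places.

0.711

First eliminate the h^3 term (factor 2^3 = 8):
  B₁ = (8·0.74738 − 1.00771)/7 = 0.71019
  B₂ = (8·0.71578 − 0.74738)/7 = 0.71127
Then eliminate the h^5 term (factor 2^5 = 32):
  (32·0.71127 − 0.71019)/31 = 0.71130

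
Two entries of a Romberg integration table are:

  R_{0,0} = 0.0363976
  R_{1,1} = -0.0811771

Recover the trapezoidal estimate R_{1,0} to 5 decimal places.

-0.05178

From R_{1,1} = (4·R_{1,0} − R_{0,0})/3, solve for R_{1,0}:
4·R_{1,0} = 3·(-0.0811771) + 0.0363976 = -0.2071337
R_{1,0} = -0.0517834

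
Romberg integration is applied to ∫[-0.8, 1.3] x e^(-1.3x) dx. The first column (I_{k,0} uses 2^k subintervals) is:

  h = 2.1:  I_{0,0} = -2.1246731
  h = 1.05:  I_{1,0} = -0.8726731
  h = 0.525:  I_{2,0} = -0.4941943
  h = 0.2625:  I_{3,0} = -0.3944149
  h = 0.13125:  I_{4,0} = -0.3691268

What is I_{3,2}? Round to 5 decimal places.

-0.36070

Richardson extrapolation on the trapezoidal column (denominator 4−1=3):
I_{2,1} = -0.4941943 + (-0.4941943 − (-0.8726731))/3 = -0.3680347
I_{3,1} = -0.3944149 + (-0.3944149 − (-0.4941943))/3 = -0.3611551
I_{3,2} = -0.3611551 + (-0.3611551 − (-0.3680347))/15 = -0.3606965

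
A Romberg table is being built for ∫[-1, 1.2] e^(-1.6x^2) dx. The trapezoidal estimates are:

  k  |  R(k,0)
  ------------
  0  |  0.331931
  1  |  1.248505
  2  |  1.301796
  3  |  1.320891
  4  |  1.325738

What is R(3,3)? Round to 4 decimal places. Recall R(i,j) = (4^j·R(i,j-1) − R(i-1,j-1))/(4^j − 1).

R(1,1) = 1.248505 + (1.248505 − 0.331931)/3 = 1.554030
R(2,1) = (4·1.301796 − 1.248505) / 3 = 1.319560
R(3,1) = (4·1.320891 − 1.301796) / 3 = 1.327256
R(2,2) = 1.319560 + (1.319560 − 1.554030)/15 = 1.303929
R(3,2) = 1.327256 + (1.327256 − 1.319560)/15 = 1.327769
R(3,3) = (64·1.327769 − 1.303929) / 63 = 1.328147
(Column j=1 coincides with Simpson's rule on the same nodes.)

1.3281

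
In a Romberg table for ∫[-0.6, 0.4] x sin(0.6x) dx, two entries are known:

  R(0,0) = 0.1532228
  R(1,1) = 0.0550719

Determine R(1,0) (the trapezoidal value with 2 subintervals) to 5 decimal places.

0.07961

From R(1,1) = (4·R(1,0) − R(0,0))/3, solve for R(1,0):
4·R(1,0) = 3·0.0550719 + 0.1532228 = 0.3184385
R(1,0) = 0.0796096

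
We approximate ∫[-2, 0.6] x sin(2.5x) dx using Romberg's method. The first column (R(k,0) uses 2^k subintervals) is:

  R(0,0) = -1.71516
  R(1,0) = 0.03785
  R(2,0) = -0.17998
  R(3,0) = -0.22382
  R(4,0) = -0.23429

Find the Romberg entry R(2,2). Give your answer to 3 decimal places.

-0.311

R(1,1) = (4·0.03785 − (-1.71516)) / 3 = 0.62219
R(2,1) = -0.17998 + (-0.17998 − 0.03785)/3 = -0.25259
R(2,2) = (16·(-0.25259) − 0.62219) / 15 = -0.31091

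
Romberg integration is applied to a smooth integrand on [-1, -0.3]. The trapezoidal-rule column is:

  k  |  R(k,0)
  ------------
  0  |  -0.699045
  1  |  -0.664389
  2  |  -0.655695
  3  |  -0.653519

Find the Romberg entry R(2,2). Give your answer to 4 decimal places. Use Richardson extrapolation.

Richardson extrapolation on the trapezoidal column (denominator 4−1=3):
R(1,1) = -0.664389 + (-0.664389 − (-0.699045))/3 = -0.652837
R(2,1) = (4·(-0.655695) − (-0.664389)) / 3 = -0.652797
R(2,2) = -0.652797 + (-0.652797 − (-0.652837))/15 = -0.652794

-0.6528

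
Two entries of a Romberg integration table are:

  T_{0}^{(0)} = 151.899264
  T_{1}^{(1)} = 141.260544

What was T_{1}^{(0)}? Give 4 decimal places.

From T_{1}^{(1)} = (4·T_{1}^{(0)} − T_{0}^{(0)})/3, solve for T_{1}^{(0)}:
4·T_{1}^{(0)} = 3·141.260544 + 151.899264 = 575.680896
T_{1}^{(0)} = 143.920224

143.9202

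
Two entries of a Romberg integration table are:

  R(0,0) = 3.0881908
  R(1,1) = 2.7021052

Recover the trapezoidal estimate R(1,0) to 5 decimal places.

2.79863

From R(1,1) = (4·R(1,0) − R(0,0))/3, solve for R(1,0):
4·R(1,0) = 3·2.7021052 + 3.0881908 = 11.1945064
R(1,0) = 2.7986266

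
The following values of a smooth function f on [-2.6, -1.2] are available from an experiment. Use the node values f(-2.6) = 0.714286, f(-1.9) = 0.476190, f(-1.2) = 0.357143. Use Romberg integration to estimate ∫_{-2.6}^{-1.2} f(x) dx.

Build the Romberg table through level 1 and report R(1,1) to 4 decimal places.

R(0,0) (trapezoid, 1 panel, h=1.4000): 0.750000
R(1,0) (trapezoid, 2 panels, h=0.7000): 0.708333
R(1,1) = 0.708333 + (0.708333 − 0.750000)/3 = 0.694444

0.6944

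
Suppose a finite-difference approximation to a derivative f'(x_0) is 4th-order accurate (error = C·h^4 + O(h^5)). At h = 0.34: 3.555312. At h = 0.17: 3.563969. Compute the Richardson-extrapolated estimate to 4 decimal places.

3.5645

The leading error scales as h^4; refining by a factor of 2 reduces it by 2^4 = 16.
Extrapolated value = (16·A(h/2) − A(h)) / (16 − 1)
= (16·3.563969 − 3.555312) / 15
= 53.468192 / 15 = 3.564546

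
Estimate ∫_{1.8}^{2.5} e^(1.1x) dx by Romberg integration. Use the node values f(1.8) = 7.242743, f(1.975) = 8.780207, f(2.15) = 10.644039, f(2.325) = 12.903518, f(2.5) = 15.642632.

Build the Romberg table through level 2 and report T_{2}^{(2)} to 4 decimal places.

T_{0}^{(0)} (trapezoid, 1 panel, h=0.7000): 8.009881
T_{1}^{(0)} (trapezoid, 2 panels, h=0.3500): 7.730354
T_{2}^{(0)} (trapezoid, 4 panels, h=0.1750): 7.659829
T_{1}^{(1)} = 7.730354 + (7.730354 − 8.009881)/3 = 7.637178
T_{2}^{(1)} = 7.659829 + (7.659829 − 7.730354)/3 = 7.636321
T_{2}^{(2)} = 7.636321 + (7.636321 − 7.637178)/15 = 7.636264

7.6363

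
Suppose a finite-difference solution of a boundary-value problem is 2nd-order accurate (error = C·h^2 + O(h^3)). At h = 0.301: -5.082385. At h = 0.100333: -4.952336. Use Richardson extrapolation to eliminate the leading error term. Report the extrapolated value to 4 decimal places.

-4.9361

The leading error scales as h^2; refining by a factor of 3 reduces it by 3^2 = 9.
Extrapolated value = (9·A(h/3) − A(h)) / (9 − 1)
= (9·(-4.952336) − (-5.082385)) / 8
= -39.488639 / 8 = -4.936080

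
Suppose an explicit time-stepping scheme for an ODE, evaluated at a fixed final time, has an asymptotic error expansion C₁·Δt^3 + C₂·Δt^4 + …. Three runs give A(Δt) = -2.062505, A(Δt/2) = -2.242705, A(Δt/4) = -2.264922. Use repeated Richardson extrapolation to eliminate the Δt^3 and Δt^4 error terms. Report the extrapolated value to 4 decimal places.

First eliminate the Δt^3 term (factor 2^3 = 8):
  B₁ = (8·(-2.242705) − (-2.062505))/7 = -2.268448
  B₂ = (8·(-2.264922) − (-2.242705))/7 = -2.268096
Then eliminate the Δt^4 term (factor 2^4 = 16):
  (16·(-2.268096) − (-2.268448))/15 = -2.268073

-2.2681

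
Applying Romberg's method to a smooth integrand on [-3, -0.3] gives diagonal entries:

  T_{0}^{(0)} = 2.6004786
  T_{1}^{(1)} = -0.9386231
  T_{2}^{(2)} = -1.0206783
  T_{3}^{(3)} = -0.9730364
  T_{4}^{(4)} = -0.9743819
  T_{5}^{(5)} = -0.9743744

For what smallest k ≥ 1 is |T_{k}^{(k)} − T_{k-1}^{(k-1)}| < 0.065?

k = 3

|T_{1}^{(1)} − T_{0}^{(0)}| = 3.5391017 ≥ 0.065
|T_{2}^{(2)} − T_{1}^{(1)}| = 0.0820552 ≥ 0.065
|T_{3}^{(3)} − T_{2}^{(2)}| = 0.0476419 < 0.065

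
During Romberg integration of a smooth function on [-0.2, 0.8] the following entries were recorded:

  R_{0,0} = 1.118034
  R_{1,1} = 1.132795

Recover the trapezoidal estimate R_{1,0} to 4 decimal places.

From R_{1,1} = (4·R_{1,0} − R_{0,0})/3, solve for R_{1,0}:
4·R_{1,0} = 3·1.132795 + 1.118034 = 4.516419
R_{1,0} = 1.129105

1.1291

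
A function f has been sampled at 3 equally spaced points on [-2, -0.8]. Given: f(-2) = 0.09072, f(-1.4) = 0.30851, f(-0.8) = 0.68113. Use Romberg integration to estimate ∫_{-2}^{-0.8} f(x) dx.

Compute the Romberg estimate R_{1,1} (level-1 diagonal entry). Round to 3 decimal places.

0.401

R_{0,0} (trapezoid, 1 panel, h=1.2000): 0.46311
R_{1,0} (trapezoid, 2 panels, h=0.6000): 0.41666
R_{1,1} = 0.41666 + (0.41666 − 0.46311)/3 = 0.40118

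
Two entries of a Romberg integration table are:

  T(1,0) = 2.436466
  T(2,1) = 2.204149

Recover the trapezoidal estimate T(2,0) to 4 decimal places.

2.2622

From T(2,1) = (4·T(2,0) − T(1,0))/3, solve for T(2,0):
4·T(2,0) = 3·2.204149 + 2.436466 = 9.048913
T(2,0) = 2.262228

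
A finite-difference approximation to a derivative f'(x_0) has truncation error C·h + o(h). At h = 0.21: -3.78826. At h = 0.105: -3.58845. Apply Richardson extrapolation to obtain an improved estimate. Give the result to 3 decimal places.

The leading error scales as h; refining by a factor of 2 reduces it by 2^1 = 2.
Extrapolated value = (2·A(h/2) − A(h)) / (2 − 1)
= (2·(-3.58845) − (-3.78826)) / 1
= -3.38864 / 1 = -3.38864

-3.389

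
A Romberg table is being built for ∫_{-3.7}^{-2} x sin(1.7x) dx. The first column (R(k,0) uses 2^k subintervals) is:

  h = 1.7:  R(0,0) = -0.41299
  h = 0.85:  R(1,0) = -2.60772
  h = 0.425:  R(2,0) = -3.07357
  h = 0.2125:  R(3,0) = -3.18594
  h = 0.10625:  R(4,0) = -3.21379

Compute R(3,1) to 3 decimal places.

Richardson extrapolation on the trapezoidal column (denominator 4−1=3):
R(3,1) = (4·(-3.18594) − (-3.07357)) / 3 = -3.22340

-3.223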